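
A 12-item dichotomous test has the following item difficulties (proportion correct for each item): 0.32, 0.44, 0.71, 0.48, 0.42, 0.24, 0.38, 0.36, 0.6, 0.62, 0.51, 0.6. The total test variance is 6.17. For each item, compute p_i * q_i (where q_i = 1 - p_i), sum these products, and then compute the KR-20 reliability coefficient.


For each item, compute p_i * q_i:
  Item 1: 0.32 * 0.68 = 0.2176
  Item 2: 0.44 * 0.56 = 0.2464
  Item 3: 0.71 * 0.29 = 0.2059
  Item 4: 0.48 * 0.52 = 0.2496
  Item 5: 0.42 * 0.58 = 0.2436
  Item 6: 0.24 * 0.76 = 0.1824
  Item 7: 0.38 * 0.62 = 0.2356
  Item 8: 0.36 * 0.64 = 0.2304
  Item 9: 0.6 * 0.4 = 0.24
  Item 10: 0.62 * 0.38 = 0.2356
  Item 11: 0.51 * 0.49 = 0.2499
  Item 12: 0.6 * 0.4 = 0.24
Sum(p_i * q_i) = 0.2176 + 0.2464 + 0.2059 + 0.2496 + 0.2436 + 0.1824 + 0.2356 + 0.2304 + 0.24 + 0.2356 + 0.2499 + 0.24 = 2.777
KR-20 = (k/(k-1)) * (1 - Sum(p_i*q_i) / Var_total)
= (12/11) * (1 - 2.777/6.17)
= 1.0909 * 0.5499
KR-20 = 0.5999

0.5999


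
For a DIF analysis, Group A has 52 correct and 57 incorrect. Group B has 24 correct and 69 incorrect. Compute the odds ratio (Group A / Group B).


Odds_A = 52/57 = 0.9123
Odds_B = 24/69 = 0.3478
OR = Odds_A / Odds_B = 0.9123 / 0.3478
Exactly, OR = (52 * 69) / (57 * 24) = 3588 / 1368
OR = 2.6228

2.6228


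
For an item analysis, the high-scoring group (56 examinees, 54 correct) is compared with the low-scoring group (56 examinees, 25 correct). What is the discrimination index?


p_upper = 54/56 = 0.9643
p_lower = 25/56 = 0.4464
D = 0.9643 - 0.4464 = 0.5179

0.5179


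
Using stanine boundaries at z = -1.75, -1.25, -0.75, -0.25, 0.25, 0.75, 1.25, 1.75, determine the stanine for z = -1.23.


Stanine boundaries: [-1.75, -1.25, -0.75, -0.25, 0.25, 0.75, 1.25, 1.75]
z = -1.23
Check each boundary:
  z >= -1.75 -> could be stanine 2
  z >= -1.25 -> could be stanine 3
  z < -0.75
  z < -0.25
  z < 0.25
  z < 0.75
  z < 1.25
  z < 1.75
Highest qualifying boundary gives stanine = 3

3


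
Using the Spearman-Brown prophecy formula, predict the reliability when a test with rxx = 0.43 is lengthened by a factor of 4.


r_new = (n * rxx) / (1 + (n-1) * rxx)
r_new = (4 * 0.43) / (1 + 3 * 0.43)
r_new = 1.72 / 2.29
r_new = 0.7511

0.7511


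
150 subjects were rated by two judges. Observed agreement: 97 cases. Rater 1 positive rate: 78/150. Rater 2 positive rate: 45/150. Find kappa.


P_o = 97/150 = 0.646667
P_e = (78*45 + 72*105) / 22500 = 0.492
kappa = (P_o - P_e) / (1 - P_e)
kappa = (0.646667 - 0.492) / (1 - 0.492)
kappa = 0.3045

0.3045


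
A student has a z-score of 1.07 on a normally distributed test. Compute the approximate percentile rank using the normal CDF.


CDF(z) = 0.5 * (1 + erf(z/sqrt(2)))
erf(0.7566) = 0.7154
CDF = 0.8577
Percentile rank = 0.8577 * 100 = 85.77

85.77


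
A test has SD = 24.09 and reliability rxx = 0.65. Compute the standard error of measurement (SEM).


SEM = SD * sqrt(1 - rxx)
SEM = 24.09 * sqrt(1 - 0.65)
SEM = 24.09 * sqrt(0.35) = 24.09 * 0.591608
SEM = 14.2518

14.2518


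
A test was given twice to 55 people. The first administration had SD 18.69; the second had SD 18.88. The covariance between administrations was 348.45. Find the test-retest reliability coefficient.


r = cov(X,Y) / (SD_X * SD_Y)
r = 348.45 / (18.69 * 18.88)
r = 348.45 / 352.8672
r = 0.9875

0.9875


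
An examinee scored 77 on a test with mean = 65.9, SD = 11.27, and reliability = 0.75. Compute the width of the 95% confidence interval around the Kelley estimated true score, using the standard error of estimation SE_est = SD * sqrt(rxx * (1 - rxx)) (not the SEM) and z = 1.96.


True score estimate = 0.75*77 + 0.25*65.9 = 74.225
SE_est = SD * sqrt(rxx * (1 - rxx)) = 11.27 * sqrt(0.75 * 0.25) = 11.27 * sqrt(0.1875) = 4.880053
CI = T_est +/- z * SE_est, so width = 2 * z * SE_est = 2 * 1.96 * 4.880053
Width = 19.1298

19.1298


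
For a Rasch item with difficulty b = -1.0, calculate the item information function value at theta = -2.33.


P = 1/(1+exp(-(-2.33--1.0))) = 0.2092
I = P*(1-P) = 0.2092 * 0.7908
I = 0.1654

0.1654


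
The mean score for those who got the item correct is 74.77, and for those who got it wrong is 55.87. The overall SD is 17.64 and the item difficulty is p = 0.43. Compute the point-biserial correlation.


q = 1 - p = 0.57
rpb = ((M1 - M0) / SD) * sqrt(p * q)
rpb = ((74.77 - 55.87) / 17.64) * sqrt(0.43 * 0.57)
rpb = 0.5304

0.5304


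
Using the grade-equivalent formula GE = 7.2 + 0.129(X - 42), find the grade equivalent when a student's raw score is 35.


raw - median = 35 - 42 = -7
slope * diff = 0.129 * -7 = -0.903
GE = 7.2 + -0.903
GE = 6.297

6.297


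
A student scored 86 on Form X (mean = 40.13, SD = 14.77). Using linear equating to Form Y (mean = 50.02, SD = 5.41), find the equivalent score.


slope = SD_Y / SD_X = 5.41 / 14.77 ~ 0.3663
intercept = mean_Y - slope * mean_X = 50.02 - (5.41 / 14.77) * 40.13 ~ 35.3211
Y = slope * X + intercept. To avoid rounding drift from the rounded slope/intercept, evaluate the equivalent form Y = mean_Y + SD_Y * (X - mean_X) / SD_X at full precision:
Y = 50.02 + 5.41 * (86 - 40.13) / 14.77
Y = 50.02 + 5.41 * 45.87 / 14.77
Y = 50.02 + 248.1567 / 14.77
Y = 50.02 + 16.8014
Y = 66.8214

66.8214


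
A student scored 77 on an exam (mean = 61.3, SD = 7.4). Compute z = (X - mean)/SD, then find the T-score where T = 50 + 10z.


z = (X - mean) / SD = (77 - 61.3) / 7.4
z = 15.7 / 7.4
z = 2.1216
T-score = T = 50 + 10z
Carry z at full precision (z = 15.7 / 7.4) into the conversion:
T-score = 50 + 10 * (15.7 / 7.4) = 50 + 157 / 7.4
T-score = 50 + 21.2162
T-score = 71.2162

71.2162


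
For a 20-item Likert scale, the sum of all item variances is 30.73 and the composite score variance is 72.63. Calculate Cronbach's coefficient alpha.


alpha = (k/(k-1)) * (1 - sum(si^2)/s_total^2)
= (20/19) * (1 - 30.73/72.63)
alpha = 0.6073

0.6073


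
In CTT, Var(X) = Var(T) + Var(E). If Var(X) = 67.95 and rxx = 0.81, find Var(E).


var_true = rxx * var_obs = 0.81 * 67.95 = 55.0395
var_error = var_obs - var_true
var_error = 67.95 - 55.0395
var_error = 12.9105

12.9105


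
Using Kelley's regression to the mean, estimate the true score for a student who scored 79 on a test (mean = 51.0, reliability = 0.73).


T_est = rxx * X + (1 - rxx) * mean
T_est = 0.73 * 79 + 0.27 * 51.0
T_est = 57.67 + 13.77
T_est = 71.44

71.44


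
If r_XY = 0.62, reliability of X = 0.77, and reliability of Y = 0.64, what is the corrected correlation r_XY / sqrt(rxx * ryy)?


r_corrected = rxy / sqrt(rxx * ryy)
= 0.62 / sqrt(0.77 * 0.64)
= 0.62 / sqrt(0.4928)
= 0.62 / 0.701997
r_corrected = 0.8832

0.8832


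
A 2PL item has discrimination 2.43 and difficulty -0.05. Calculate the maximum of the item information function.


For 2PL, max info at theta = b = -0.05
I_max = a^2 / 4 = 2.43^2 / 4
= 5.9049 / 4
I_max = 1.4762

1.4762


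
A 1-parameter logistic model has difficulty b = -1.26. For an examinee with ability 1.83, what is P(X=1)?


theta - b = 1.83 - -1.26 = 3.09
exp(-(theta - b)) = exp(-3.09) = 0.0455
P = 1 / (1 + 0.0455)
P = 0.9565

0.9565


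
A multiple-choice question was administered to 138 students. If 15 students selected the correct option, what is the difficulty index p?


Item difficulty p = number correct / total examinees
p = 15 / 138
p = 0.1087

0.1087


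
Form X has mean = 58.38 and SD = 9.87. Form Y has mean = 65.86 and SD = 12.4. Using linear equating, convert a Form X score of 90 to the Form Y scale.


slope = SD_Y / SD_X = 12.4 / 9.87 ~ 1.2563
intercept = mean_Y - slope * mean_X = 65.86 - (12.4 / 9.87) * 58.38 ~ -7.4847
Y = slope * X + intercept. To avoid rounding drift from the rounded slope/intercept, evaluate the equivalent form Y = mean_Y + SD_Y * (X - mean_X) / SD_X at full precision:
Y = 65.86 + 12.4 * (90 - 58.38) / 9.87
Y = 65.86 + 12.4 * 31.62 / 9.87
Y = 65.86 + 392.088 / 9.87
Y = 65.86 + 39.7252
Y = 105.5852

105.5852


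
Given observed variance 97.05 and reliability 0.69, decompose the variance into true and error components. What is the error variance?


var_true = rxx * var_obs = 0.69 * 97.05 = 66.9645
var_error = var_obs - var_true
var_error = 97.05 - 66.9645
var_error = 30.0855

30.0855


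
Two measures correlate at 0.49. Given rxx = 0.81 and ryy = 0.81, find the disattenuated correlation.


r_corrected = rxy / sqrt(rxx * ryy)
= 0.49 / sqrt(0.81 * 0.81)
= 0.49 / sqrt(0.6561)
= 0.49 / 0.81
r_corrected = 0.6049

0.6049


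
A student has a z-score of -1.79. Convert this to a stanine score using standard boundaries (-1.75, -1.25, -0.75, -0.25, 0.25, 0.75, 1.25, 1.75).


Stanine boundaries: [-1.75, -1.25, -0.75, -0.25, 0.25, 0.75, 1.25, 1.75]
z = -1.79
Check each boundary:
  z < -1.75
  z < -1.25
  z < -0.75
  z < -0.25
  z < 0.25
  z < 0.75
  z < 1.25
  z < 1.75
Highest qualifying boundary gives stanine = 1

1


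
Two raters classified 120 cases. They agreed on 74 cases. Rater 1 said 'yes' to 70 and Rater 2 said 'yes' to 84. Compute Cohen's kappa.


P_o = 74/120 = 0.616667
P_e = (70*84 + 50*36) / 14400 = 0.533333
kappa = (P_o - P_e) / (1 - P_e)
kappa = (0.616667 - 0.533333) / (1 - 0.533333)
kappa = 0.1786

0.1786


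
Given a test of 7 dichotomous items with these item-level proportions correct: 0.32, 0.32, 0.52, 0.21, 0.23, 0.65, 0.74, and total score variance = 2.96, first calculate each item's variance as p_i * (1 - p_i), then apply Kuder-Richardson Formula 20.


For each item, compute p_i * q_i:
  Item 1: 0.32 * 0.68 = 0.2176
  Item 2: 0.32 * 0.68 = 0.2176
  Item 3: 0.52 * 0.48 = 0.2496
  Item 4: 0.21 * 0.79 = 0.1659
  Item 5: 0.23 * 0.77 = 0.1771
  Item 6: 0.65 * 0.35 = 0.2275
  Item 7: 0.74 * 0.26 = 0.1924
Sum(p_i * q_i) = 0.2176 + 0.2176 + 0.2496 + 0.1659 + 0.1771 + 0.2275 + 0.1924 = 1.4477
KR-20 = (k/(k-1)) * (1 - Sum(p_i*q_i) / Var_total)
= (7/6) * (1 - 1.4477/2.96)
= 1.1667 * 0.5109
KR-20 = 0.5961

0.5961


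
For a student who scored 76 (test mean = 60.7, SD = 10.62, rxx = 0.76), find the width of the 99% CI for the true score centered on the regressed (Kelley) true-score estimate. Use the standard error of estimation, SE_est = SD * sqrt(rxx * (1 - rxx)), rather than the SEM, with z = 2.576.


True score estimate = 0.76*76 + 0.24*60.7 = 72.328
SE_est = SD * sqrt(rxx * (1 - rxx)) = 10.62 * sqrt(0.76 * 0.24) = 10.62 * sqrt(0.1824) = 4.535623
CI = T_est +/- z * SE_est, so width = 2 * z * SE_est = 2 * 2.576 * 4.535623
Width = 23.3675

23.3675


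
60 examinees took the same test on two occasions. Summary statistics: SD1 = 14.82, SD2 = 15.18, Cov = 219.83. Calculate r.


r = cov(X,Y) / (SD_X * SD_Y)
r = 219.83 / (14.82 * 15.18)
r = 219.83 / 224.9676
r = 0.9772

0.9772


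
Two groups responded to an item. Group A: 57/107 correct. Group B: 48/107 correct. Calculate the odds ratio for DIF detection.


Odds_A = 57/50 = 1.14
Odds_B = 48/59 = 0.8136
OR = Odds_A / Odds_B = 1.14 / 0.8136
Exactly, OR = (57 * 59) / (50 * 48) = 3363 / 2400
OR = 1.4013

1.4013


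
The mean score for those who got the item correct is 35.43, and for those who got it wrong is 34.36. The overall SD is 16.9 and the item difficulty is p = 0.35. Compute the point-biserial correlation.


q = 1 - p = 0.65
rpb = ((M1 - M0) / SD) * sqrt(p * q)
rpb = ((35.43 - 34.36) / 16.9) * sqrt(0.35 * 0.65)
rpb = 0.0302

0.0302


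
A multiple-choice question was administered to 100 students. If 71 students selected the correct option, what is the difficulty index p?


Item difficulty p = number correct / total examinees
p = 71 / 100
p = 0.71

0.71


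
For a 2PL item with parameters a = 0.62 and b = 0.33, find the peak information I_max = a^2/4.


For 2PL, max info at theta = b = 0.33
I_max = a^2 / 4 = 0.62^2 / 4
= 0.3844 / 4
I_max = 0.0961

0.0961


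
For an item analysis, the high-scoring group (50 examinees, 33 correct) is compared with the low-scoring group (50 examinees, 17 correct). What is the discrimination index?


p_upper = 33/50 = 0.66
p_lower = 17/50 = 0.34
D = 0.66 - 0.34 = 0.32

0.32


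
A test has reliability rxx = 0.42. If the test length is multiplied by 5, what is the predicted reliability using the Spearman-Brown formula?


r_new = (n * rxx) / (1 + (n-1) * rxx)
r_new = (5 * 0.42) / (1 + 4 * 0.42)
r_new = 2.1 / 2.68
r_new = 0.7836

0.7836


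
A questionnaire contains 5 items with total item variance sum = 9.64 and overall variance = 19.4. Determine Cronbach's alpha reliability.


alpha = (k/(k-1)) * (1 - sum(si^2)/s_total^2)
= (5/4) * (1 - 9.64/19.4)
alpha = 0.6289

0.6289


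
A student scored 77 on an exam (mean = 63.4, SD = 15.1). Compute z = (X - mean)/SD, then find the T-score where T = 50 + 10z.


z = (X - mean) / SD = (77 - 63.4) / 15.1
z = 13.6 / 15.1
z = 0.9007
T-score = T = 50 + 10z
Carry z at full precision (z = 13.6 / 15.1) into the conversion:
T-score = 50 + 10 * (13.6 / 15.1) = 50 + 136 / 15.1
T-score = 50 + 9.0066
T-score = 59.0066

59.0066


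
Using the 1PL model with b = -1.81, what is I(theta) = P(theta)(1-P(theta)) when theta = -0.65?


P = 1/(1+exp(-(-0.65--1.81))) = 0.7613
I = P*(1-P) = 0.7613 * 0.2387
I = 0.1817

0.1817


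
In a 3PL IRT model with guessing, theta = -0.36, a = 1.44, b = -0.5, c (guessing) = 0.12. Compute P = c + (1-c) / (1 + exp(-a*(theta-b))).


logit = 1.44*(-0.36 - -0.5) = 0.2016
P* = 1/(1 + exp(-0.2016)) = 0.5502
P = 0.12 + (1 - 0.12) * 0.5502
P = 0.6042

0.6042


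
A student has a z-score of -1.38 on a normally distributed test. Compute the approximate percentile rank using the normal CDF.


CDF(z) = 0.5 * (1 + erf(z/sqrt(2)))
erf(-0.9758) = -0.8324
CDF = 0.0838
Percentile rank = 0.0838 * 100 = 8.38

8.38


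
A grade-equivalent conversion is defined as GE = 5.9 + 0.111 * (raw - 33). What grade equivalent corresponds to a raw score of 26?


raw - median = 26 - 33 = -7
slope * diff = 0.111 * -7 = -0.777
GE = 5.9 + -0.777
GE = 5.123

5.123


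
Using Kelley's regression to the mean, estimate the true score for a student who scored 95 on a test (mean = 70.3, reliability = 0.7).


T_est = rxx * X + (1 - rxx) * mean
T_est = 0.7 * 95 + 0.3 * 70.3
T_est = 66.5 + 21.09
T_est = 87.59

87.59


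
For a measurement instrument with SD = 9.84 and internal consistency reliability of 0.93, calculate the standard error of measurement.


SEM = SD * sqrt(1 - rxx)
SEM = 9.84 * sqrt(1 - 0.93)
SEM = 9.84 * sqrt(0.07) = 9.84 * 0.264575
SEM = 2.6034

2.6034


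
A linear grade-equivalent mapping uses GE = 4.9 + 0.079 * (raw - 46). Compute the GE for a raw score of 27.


raw - median = 27 - 46 = -19
slope * diff = 0.079 * -19 = -1.501
GE = 4.9 + -1.501
GE = 3.399

3.399


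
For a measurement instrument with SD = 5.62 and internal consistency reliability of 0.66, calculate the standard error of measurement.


SEM = SD * sqrt(1 - rxx)
SEM = 5.62 * sqrt(1 - 0.66)
SEM = 5.62 * sqrt(0.34) = 5.62 * 0.583095
SEM = 3.277

3.277


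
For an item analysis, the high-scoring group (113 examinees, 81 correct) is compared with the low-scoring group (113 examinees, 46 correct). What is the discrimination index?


p_upper = 81/113 = 0.7168
p_lower = 46/113 = 0.4071
D = 0.7168 - 0.4071 = 0.3097

0.3097


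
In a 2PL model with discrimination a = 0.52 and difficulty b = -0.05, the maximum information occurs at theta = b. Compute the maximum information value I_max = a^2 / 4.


For 2PL, max info at theta = b = -0.05
I_max = a^2 / 4 = 0.52^2 / 4
= 0.2704 / 4
I_max = 0.0676

0.0676


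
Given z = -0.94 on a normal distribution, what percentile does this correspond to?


CDF(z) = 0.5 * (1 + erf(z/sqrt(2)))
erf(-0.6647) = -0.6528
CDF = 0.1736
Percentile rank = 0.1736 * 100 = 17.36

17.36


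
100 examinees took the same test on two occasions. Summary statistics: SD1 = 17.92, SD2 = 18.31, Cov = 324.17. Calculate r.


r = cov(X,Y) / (SD_X * SD_Y)
r = 324.17 / (17.92 * 18.31)
r = 324.17 / 328.1152
r = 0.988

0.988


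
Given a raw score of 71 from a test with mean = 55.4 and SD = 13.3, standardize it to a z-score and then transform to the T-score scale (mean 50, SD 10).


z = (X - mean) / SD = (71 - 55.4) / 13.3
z = 15.6 / 13.3
z = 1.1729
T-score = T = 50 + 10z
Carry z at full precision (z = 15.6 / 13.3) into the conversion:
T-score = 50 + 10 * (15.6 / 13.3) = 50 + 156 / 13.3
T-score = 50 + 11.7293
T-score = 61.7293

61.7293


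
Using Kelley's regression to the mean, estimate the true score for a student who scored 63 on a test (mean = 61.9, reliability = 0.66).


T_est = rxx * X + (1 - rxx) * mean
T_est = 0.66 * 63 + 0.34 * 61.9
T_est = 41.58 + 21.046
T_est = 62.626

62.626


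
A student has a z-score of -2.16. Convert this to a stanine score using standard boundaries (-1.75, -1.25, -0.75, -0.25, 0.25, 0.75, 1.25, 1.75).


Stanine boundaries: [-1.75, -1.25, -0.75, -0.25, 0.25, 0.75, 1.25, 1.75]
z = -2.16
Check each boundary:
  z < -1.75
  z < -1.25
  z < -0.75
  z < -0.25
  z < 0.25
  z < 0.75
  z < 1.25
  z < 1.75
Highest qualifying boundary gives stanine = 1

1


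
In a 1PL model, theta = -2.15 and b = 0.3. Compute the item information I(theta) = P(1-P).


P = 1/(1+exp(-(-2.15-0.3))) = 0.0794
I = P*(1-P) = 0.0794 * 0.9206
I = 0.0731

0.0731


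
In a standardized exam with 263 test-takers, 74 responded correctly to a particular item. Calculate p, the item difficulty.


Item difficulty p = number correct / total examinees
p = 74 / 263
p = 0.2814

0.2814


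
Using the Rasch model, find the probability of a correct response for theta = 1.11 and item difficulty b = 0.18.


theta - b = 1.11 - 0.18 = 0.93
exp(-(theta - b)) = exp(-0.93) = 0.3946
P = 1 / (1 + 0.3946)
P = 0.7171

0.7171


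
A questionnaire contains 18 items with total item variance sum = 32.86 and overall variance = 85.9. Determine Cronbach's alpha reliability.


alpha = (k/(k-1)) * (1 - sum(si^2)/s_total^2)
= (18/17) * (1 - 32.86/85.9)
alpha = 0.6538

0.6538


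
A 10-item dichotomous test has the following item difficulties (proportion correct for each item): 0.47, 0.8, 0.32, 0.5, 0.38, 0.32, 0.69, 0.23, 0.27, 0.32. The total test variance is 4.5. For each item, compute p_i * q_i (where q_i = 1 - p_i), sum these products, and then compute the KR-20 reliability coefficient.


For each item, compute p_i * q_i:
  Item 1: 0.47 * 0.53 = 0.2491
  Item 2: 0.8 * 0.2 = 0.16
  Item 3: 0.32 * 0.68 = 0.2176
  Item 4: 0.5 * 0.5 = 0.25
  Item 5: 0.38 * 0.62 = 0.2356
  Item 6: 0.32 * 0.68 = 0.2176
  Item 7: 0.69 * 0.31 = 0.2139
  Item 8: 0.23 * 0.77 = 0.1771
  Item 9: 0.27 * 0.73 = 0.1971
  Item 10: 0.32 * 0.68 = 0.2176
Sum(p_i * q_i) = 0.2491 + 0.16 + 0.2176 + 0.25 + 0.2356 + 0.2176 + 0.2139 + 0.1771 + 0.1971 + 0.2176 = 2.1356
KR-20 = (k/(k-1)) * (1 - Sum(p_i*q_i) / Var_total)
= (10/9) * (1 - 2.1356/4.5)
= 1.1111 * 0.5254
KR-20 = 0.5838

0.5838


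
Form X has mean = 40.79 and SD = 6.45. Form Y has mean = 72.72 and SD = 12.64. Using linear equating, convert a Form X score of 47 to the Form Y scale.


slope = SD_Y / SD_X = 12.64 / 6.45 ~ 1.9597
intercept = mean_Y - slope * mean_X = 72.72 - (12.64 / 6.45) * 40.79 ~ -7.2158
Y = slope * X + intercept. To avoid rounding drift from the rounded slope/intercept, evaluate the equivalent form Y = mean_Y + SD_Y * (X - mean_X) / SD_X at full precision:
Y = 72.72 + 12.64 * (47 - 40.79) / 6.45
Y = 72.72 + 12.64 * 6.21 / 6.45
Y = 72.72 + 78.4944 / 6.45
Y = 72.72 + 12.1697
Y = 84.8897

84.8897


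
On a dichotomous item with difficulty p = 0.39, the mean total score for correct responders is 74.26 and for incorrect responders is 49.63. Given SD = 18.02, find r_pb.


q = 1 - p = 0.61
rpb = ((M1 - M0) / SD) * sqrt(p * q)
rpb = ((74.26 - 49.63) / 18.02) * sqrt(0.39 * 0.61)
rpb = 0.6667

0.6667


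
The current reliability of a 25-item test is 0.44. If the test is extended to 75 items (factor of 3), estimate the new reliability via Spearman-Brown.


r_new = (n * rxx) / (1 + (n-1) * rxx)
r_new = (3 * 0.44) / (1 + 2 * 0.44)
r_new = 1.32 / 1.88
r_new = 0.7021

0.7021


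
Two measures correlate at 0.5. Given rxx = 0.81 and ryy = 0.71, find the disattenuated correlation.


r_corrected = rxy / sqrt(rxx * ryy)
= 0.5 / sqrt(0.81 * 0.71)
= 0.5 / sqrt(0.5751)
= 0.5 / 0.758353
r_corrected = 0.6593

0.6593


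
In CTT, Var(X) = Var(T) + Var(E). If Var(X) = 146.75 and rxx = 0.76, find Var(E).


var_true = rxx * var_obs = 0.76 * 146.75 = 111.53
var_error = var_obs - var_true
var_error = 146.75 - 111.53
var_error = 35.22

35.22


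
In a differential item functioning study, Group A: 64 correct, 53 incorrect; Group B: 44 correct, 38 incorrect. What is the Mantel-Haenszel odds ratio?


Odds_A = 64/53 = 1.2075
Odds_B = 44/38 = 1.1579
OR = Odds_A / Odds_B = 1.2075 / 1.1579
Exactly, OR = (64 * 38) / (53 * 44) = 2432 / 2332
OR = 1.0429

1.0429


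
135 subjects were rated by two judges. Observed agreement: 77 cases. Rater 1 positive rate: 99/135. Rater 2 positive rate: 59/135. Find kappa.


P_o = 77/135 = 0.57037
P_e = (99*59 + 36*76) / 18225 = 0.470617
kappa = (P_o - P_e) / (1 - P_e)
kappa = (0.57037 - 0.470617) / (1 - 0.470617)
kappa = 0.1884

0.1884


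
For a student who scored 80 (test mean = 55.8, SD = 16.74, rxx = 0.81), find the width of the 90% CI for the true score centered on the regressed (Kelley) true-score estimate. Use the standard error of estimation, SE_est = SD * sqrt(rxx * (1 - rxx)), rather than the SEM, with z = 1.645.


True score estimate = 0.81*80 + 0.19*55.8 = 75.402
SE_est = SD * sqrt(rxx * (1 - rxx)) = 16.74 * sqrt(0.81 * 0.19) = 16.74 * sqrt(0.1539) = 6.567117
CI = T_est +/- z * SE_est, so width = 2 * z * SE_est = 2 * 1.645 * 6.567117
Width = 21.6058

21.6058


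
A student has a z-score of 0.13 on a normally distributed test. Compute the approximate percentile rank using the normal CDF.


CDF(z) = 0.5 * (1 + erf(z/sqrt(2)))
erf(0.0919) = 0.1034
CDF = 0.5517
Percentile rank = 0.5517 * 100 = 55.17

55.17


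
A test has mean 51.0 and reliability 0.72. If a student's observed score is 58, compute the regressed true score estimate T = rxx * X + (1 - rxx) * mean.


T_est = rxx * X + (1 - rxx) * mean
T_est = 0.72 * 58 + 0.28 * 51.0
T_est = 41.76 + 14.28
T_est = 56.04

56.04


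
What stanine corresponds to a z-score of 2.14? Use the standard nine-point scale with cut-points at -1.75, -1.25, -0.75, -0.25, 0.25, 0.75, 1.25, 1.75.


Stanine boundaries: [-1.75, -1.25, -0.75, -0.25, 0.25, 0.75, 1.25, 1.75]
z = 2.14
Check each boundary:
  z >= -1.75 -> could be stanine 2
  z >= -1.25 -> could be stanine 3
  z >= -0.75 -> could be stanine 4
  z >= -0.25 -> could be stanine 5
  z >= 0.25 -> could be stanine 6
  z >= 0.75 -> could be stanine 7
  z >= 1.25 -> could be stanine 8
  z >= 1.75 -> could be stanine 9
Highest qualifying boundary gives stanine = 9

9


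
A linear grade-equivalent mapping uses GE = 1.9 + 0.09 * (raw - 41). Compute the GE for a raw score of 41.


raw - median = 41 - 41 = 0
slope * diff = 0.09 * 0 = 0.0
GE = 1.9 + 0.0
GE = 1.9

1.9


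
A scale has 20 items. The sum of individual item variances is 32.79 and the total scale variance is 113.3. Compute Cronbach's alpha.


alpha = (k/(k-1)) * (1 - sum(si^2)/s_total^2)
= (20/19) * (1 - 32.79/113.3)
alpha = 0.748

0.748


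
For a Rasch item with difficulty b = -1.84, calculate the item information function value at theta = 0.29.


P = 1/(1+exp(-(0.29--1.84))) = 0.8938
I = P*(1-P) = 0.8938 * 0.1062
I = 0.0949

0.0949


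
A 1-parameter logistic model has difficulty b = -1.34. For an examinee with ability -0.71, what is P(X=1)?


theta - b = -0.71 - -1.34 = 0.63
exp(-(theta - b)) = exp(-0.63) = 0.5326
P = 1 / (1 + 0.5326)
P = 0.6525

0.6525


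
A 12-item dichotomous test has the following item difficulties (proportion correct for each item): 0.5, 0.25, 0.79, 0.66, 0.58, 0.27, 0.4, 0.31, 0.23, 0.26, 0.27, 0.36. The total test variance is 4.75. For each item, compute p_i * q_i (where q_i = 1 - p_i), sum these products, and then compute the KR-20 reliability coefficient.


For each item, compute p_i * q_i:
  Item 1: 0.5 * 0.5 = 0.25
  Item 2: 0.25 * 0.75 = 0.1875
  Item 3: 0.79 * 0.21 = 0.1659
  Item 4: 0.66 * 0.34 = 0.2244
  Item 5: 0.58 * 0.42 = 0.2436
  Item 6: 0.27 * 0.73 = 0.1971
  Item 7: 0.4 * 0.6 = 0.24
  Item 8: 0.31 * 0.69 = 0.2139
  Item 9: 0.23 * 0.77 = 0.1771
  Item 10: 0.26 * 0.74 = 0.1924
  Item 11: 0.27 * 0.73 = 0.1971
  Item 12: 0.36 * 0.64 = 0.2304
Sum(p_i * q_i) = 0.25 + 0.1875 + 0.1659 + 0.2244 + 0.2436 + 0.1971 + 0.24 + 0.2139 + 0.1771 + 0.1924 + 0.1971 + 0.2304 = 2.5194
KR-20 = (k/(k-1)) * (1 - Sum(p_i*q_i) / Var_total)
= (12/11) * (1 - 2.5194/4.75)
= 1.0909 * 0.4696
KR-20 = 0.5123

0.5123


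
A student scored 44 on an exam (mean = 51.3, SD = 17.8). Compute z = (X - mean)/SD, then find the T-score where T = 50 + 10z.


z = (X - mean) / SD = (44 - 51.3) / 17.8
z = -7.3 / 17.8
z = -0.4101
T-score = T = 50 + 10z
Carry z at full precision (z = -7.3 / 17.8) into the conversion:
T-score = 50 + 10 * (-7.3 / 17.8) = 50 + -73 / 17.8
T-score = 50 + -4.1011
T-score = 45.8989

45.8989


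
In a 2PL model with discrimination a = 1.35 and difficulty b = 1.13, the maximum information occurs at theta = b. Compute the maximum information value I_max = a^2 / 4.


For 2PL, max info at theta = b = 1.13
I_max = a^2 / 4 = 1.35^2 / 4
= 1.8225 / 4
I_max = 0.4556

0.4556


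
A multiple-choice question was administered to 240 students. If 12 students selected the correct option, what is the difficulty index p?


Item difficulty p = number correct / total examinees
p = 12 / 240
p = 0.05

0.05


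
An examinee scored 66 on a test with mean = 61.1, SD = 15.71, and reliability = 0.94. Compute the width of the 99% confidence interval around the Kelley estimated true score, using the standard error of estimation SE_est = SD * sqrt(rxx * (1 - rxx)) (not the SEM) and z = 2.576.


True score estimate = 0.94*66 + 0.06*61.1 = 65.706
SE_est = SD * sqrt(rxx * (1 - rxx)) = 15.71 * sqrt(0.94 * 0.06) = 15.71 * sqrt(0.0564) = 3.730918
CI = T_est +/- z * SE_est, so width = 2 * z * SE_est = 2 * 2.576 * 3.730918
Width = 19.2217

19.2217


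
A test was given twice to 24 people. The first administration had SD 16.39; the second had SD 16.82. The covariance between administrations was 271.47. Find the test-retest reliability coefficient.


r = cov(X,Y) / (SD_X * SD_Y)
r = 271.47 / (16.39 * 16.82)
r = 271.47 / 275.6798
r = 0.9847

0.9847


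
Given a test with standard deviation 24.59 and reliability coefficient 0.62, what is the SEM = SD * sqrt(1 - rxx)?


SEM = SD * sqrt(1 - rxx)
SEM = 24.59 * sqrt(1 - 0.62)
SEM = 24.59 * sqrt(0.38) = 24.59 * 0.616441
SEM = 15.1583

15.1583


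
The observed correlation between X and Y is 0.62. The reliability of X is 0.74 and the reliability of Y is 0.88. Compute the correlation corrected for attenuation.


r_corrected = rxy / sqrt(rxx * ryy)
= 0.62 / sqrt(0.74 * 0.88)
= 0.62 / sqrt(0.6512)
= 0.62 / 0.80697
r_corrected = 0.7683

0.7683


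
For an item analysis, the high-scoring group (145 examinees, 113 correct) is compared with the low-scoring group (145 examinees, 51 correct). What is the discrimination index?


p_upper = 113/145 = 0.7793
p_lower = 51/145 = 0.3517
D = 0.7793 - 0.3517 = 0.4276

0.4276


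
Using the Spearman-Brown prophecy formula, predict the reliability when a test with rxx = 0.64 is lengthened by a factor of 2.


r_new = (n * rxx) / (1 + (n-1) * rxx)
r_new = (2 * 0.64) / (1 + 1 * 0.64)
r_new = 1.28 / 1.64
r_new = 0.7805

0.7805


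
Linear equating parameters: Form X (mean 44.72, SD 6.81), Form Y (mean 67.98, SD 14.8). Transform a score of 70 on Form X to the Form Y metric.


slope = SD_Y / SD_X = 14.8 / 6.81 ~ 2.1733
intercept = mean_Y - slope * mean_X = 67.98 - (14.8 / 6.81) * 44.72 ~ -29.2088
Y = slope * X + intercept. To avoid rounding drift from the rounded slope/intercept, evaluate the equivalent form Y = mean_Y + SD_Y * (X - mean_X) / SD_X at full precision:
Y = 67.98 + 14.8 * (70 - 44.72) / 6.81
Y = 67.98 + 14.8 * 25.28 / 6.81
Y = 67.98 + 374.144 / 6.81
Y = 67.98 + 54.9404
Y = 122.9204

122.9204


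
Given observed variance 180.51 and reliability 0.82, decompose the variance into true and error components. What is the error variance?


var_true = rxx * var_obs = 0.82 * 180.51 = 148.0182
var_error = var_obs - var_true
var_error = 180.51 - 148.0182
var_error = 32.4918

32.4918


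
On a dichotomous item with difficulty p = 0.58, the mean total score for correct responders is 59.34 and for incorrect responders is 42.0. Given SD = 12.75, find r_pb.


q = 1 - p = 0.42
rpb = ((M1 - M0) / SD) * sqrt(p * q)
rpb = ((59.34 - 42.0) / 12.75) * sqrt(0.58 * 0.42)
rpb = 0.6712

0.6712


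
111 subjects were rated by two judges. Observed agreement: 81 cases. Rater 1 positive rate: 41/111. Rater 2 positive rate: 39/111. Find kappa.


P_o = 81/111 = 0.72973
P_e = (41*39 + 70*72) / 12321 = 0.538836
kappa = (P_o - P_e) / (1 - P_e)
kappa = (0.72973 - 0.538836) / (1 - 0.538836)
kappa = 0.4139

0.4139


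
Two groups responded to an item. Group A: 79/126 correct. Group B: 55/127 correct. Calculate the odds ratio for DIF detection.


Odds_A = 79/47 = 1.6809
Odds_B = 55/72 = 0.7639
OR = Odds_A / Odds_B = 1.6809 / 0.7639
Exactly, OR = (79 * 72) / (47 * 55) = 5688 / 2585
OR = 2.2004

2.2004


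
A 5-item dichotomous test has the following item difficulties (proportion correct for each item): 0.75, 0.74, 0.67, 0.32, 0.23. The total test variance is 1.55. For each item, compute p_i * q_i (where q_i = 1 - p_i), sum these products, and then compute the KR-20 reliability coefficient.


For each item, compute p_i * q_i:
  Item 1: 0.75 * 0.25 = 0.1875
  Item 2: 0.74 * 0.26 = 0.1924
  Item 3: 0.67 * 0.33 = 0.2211
  Item 4: 0.32 * 0.68 = 0.2176
  Item 5: 0.23 * 0.77 = 0.1771
Sum(p_i * q_i) = 0.1875 + 0.1924 + 0.2211 + 0.2176 + 0.1771 = 0.9957
KR-20 = (k/(k-1)) * (1 - Sum(p_i*q_i) / Var_total)
= (5/4) * (1 - 0.9957/1.55)
= 1.25 * 0.3576
KR-20 = 0.447

0.447


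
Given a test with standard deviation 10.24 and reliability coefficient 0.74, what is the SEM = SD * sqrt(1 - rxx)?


SEM = SD * sqrt(1 - rxx)
SEM = 10.24 * sqrt(1 - 0.74)
SEM = 10.24 * sqrt(0.26) = 10.24 * 0.509902
SEM = 5.2214

5.2214


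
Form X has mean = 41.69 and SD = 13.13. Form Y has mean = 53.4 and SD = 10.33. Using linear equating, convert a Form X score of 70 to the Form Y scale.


slope = SD_Y / SD_X = 10.33 / 13.13 ~ 0.7867
intercept = mean_Y - slope * mean_X = 53.4 - (10.33 / 13.13) * 41.69 ~ 20.6005
Y = slope * X + intercept. To avoid rounding drift from the rounded slope/intercept, evaluate the equivalent form Y = mean_Y + SD_Y * (X - mean_X) / SD_X at full precision:
Y = 53.4 + 10.33 * (70 - 41.69) / 13.13
Y = 53.4 + 10.33 * 28.31 / 13.13
Y = 53.4 + 292.4423 / 13.13
Y = 53.4 + 22.2728
Y = 75.6728

75.6728


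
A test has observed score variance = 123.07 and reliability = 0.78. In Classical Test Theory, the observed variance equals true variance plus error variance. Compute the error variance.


var_true = rxx * var_obs = 0.78 * 123.07 = 95.9946
var_error = var_obs - var_true
var_error = 123.07 - 95.9946
var_error = 27.0754

27.0754


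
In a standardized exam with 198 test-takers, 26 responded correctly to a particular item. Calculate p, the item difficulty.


Item difficulty p = number correct / total examinees
p = 26 / 198
p = 0.1313

0.1313


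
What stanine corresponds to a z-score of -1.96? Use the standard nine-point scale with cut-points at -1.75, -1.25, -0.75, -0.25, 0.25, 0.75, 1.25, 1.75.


Stanine boundaries: [-1.75, -1.25, -0.75, -0.25, 0.25, 0.75, 1.25, 1.75]
z = -1.96
Check each boundary:
  z < -1.75
  z < -1.25
  z < -0.75
  z < -0.25
  z < 0.25
  z < 0.75
  z < 1.25
  z < 1.75
Highest qualifying boundary gives stanine = 1

1


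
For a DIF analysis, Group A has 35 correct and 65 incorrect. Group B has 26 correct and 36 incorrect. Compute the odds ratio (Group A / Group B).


Odds_A = 35/65 = 0.5385
Odds_B = 26/36 = 0.7222
OR = Odds_A / Odds_B = 0.5385 / 0.7222
Exactly, OR = (35 * 36) / (65 * 26) = 1260 / 1690
OR = 0.7456

0.7456


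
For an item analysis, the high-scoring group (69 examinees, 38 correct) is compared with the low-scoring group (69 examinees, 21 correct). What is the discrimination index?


p_upper = 38/69 = 0.5507
p_lower = 21/69 = 0.3043
D = 0.5507 - 0.3043 = 0.2464

0.2464


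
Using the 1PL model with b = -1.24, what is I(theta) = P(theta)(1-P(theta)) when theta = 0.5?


P = 1/(1+exp(-(0.5--1.24))) = 0.8507
I = P*(1-P) = 0.8507 * 0.1493
I = 0.127

0.127


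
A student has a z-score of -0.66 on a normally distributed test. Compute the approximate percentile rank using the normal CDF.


CDF(z) = 0.5 * (1 + erf(z/sqrt(2)))
erf(-0.4667) = -0.4907
CDF = 0.2546
Percentile rank = 0.2546 * 100 = 25.46

25.46


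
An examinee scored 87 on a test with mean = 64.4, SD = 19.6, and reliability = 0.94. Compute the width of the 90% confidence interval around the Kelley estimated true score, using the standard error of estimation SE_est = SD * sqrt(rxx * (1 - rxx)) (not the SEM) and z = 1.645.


True score estimate = 0.94*87 + 0.06*64.4 = 85.644
SE_est = SD * sqrt(rxx * (1 - rxx)) = 19.6 * sqrt(0.94 * 0.06) = 19.6 * sqrt(0.0564) = 4.654742
CI = T_est +/- z * SE_est, so width = 2 * z * SE_est = 2 * 1.645 * 4.654742
Width = 15.3141

15.3141


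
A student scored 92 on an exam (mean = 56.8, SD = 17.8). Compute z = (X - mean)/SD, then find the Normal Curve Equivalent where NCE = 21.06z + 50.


z = (X - mean) / SD = (92 - 56.8) / 17.8
z = 35.2 / 17.8
z = 1.9775
NCE = NCE = 21.06z + 50
Carry z at full precision (z = 35.2 / 17.8) into the conversion:
NCE = 21.06 * (35.2 / 17.8) + 50 = 741.312 / 17.8 + 50
NCE = 41.6467 + 50
NCE = 91.6467

91.6467


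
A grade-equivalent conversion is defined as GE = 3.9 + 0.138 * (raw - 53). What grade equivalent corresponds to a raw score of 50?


raw - median = 50 - 53 = -3
slope * diff = 0.138 * -3 = -0.414
GE = 3.9 + -0.414
GE = 3.486

3.486


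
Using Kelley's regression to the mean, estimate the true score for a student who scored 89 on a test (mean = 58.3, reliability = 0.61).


T_est = rxx * X + (1 - rxx) * mean
T_est = 0.61 * 89 + 0.39 * 58.3
T_est = 54.29 + 22.737
T_est = 77.027

77.027


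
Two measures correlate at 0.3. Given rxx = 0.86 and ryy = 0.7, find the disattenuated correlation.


r_corrected = rxy / sqrt(rxx * ryy)
= 0.3 / sqrt(0.86 * 0.7)
= 0.3 / sqrt(0.602)
= 0.3 / 0.775887
r_corrected = 0.3867

0.3867


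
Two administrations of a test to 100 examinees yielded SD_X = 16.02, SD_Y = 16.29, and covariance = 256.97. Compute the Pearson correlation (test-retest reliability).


r = cov(X,Y) / (SD_X * SD_Y)
r = 256.97 / (16.02 * 16.29)
r = 256.97 / 260.9658
r = 0.9847

0.9847


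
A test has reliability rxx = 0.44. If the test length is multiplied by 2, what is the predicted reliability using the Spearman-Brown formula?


r_new = (n * rxx) / (1 + (n-1) * rxx)
r_new = (2 * 0.44) / (1 + 1 * 0.44)
r_new = 0.88 / 1.44
r_new = 0.6111

0.6111


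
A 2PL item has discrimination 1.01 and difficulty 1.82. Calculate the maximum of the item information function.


For 2PL, max info at theta = b = 1.82
I_max = a^2 / 4 = 1.01^2 / 4
= 1.0201 / 4
I_max = 0.255

0.255


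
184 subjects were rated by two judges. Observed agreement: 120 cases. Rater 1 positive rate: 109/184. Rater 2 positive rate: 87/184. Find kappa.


P_o = 120/184 = 0.652174
P_e = (109*87 + 75*97) / 33856 = 0.494979
kappa = (P_o - P_e) / (1 - P_e)
kappa = (0.652174 - 0.494979) / (1 - 0.494979)
kappa = 0.3113

0.3113


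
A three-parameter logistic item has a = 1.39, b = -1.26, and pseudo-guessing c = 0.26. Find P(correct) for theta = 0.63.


logit = 1.39*(0.63 - -1.26) = 2.6271
P* = 1/(1 + exp(-2.6271)) = 0.9326
P = 0.26 + (1 - 0.26) * 0.9326
P = 0.9501

0.9501


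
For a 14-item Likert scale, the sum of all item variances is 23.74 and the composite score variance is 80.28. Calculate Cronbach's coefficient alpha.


alpha = (k/(k-1)) * (1 - sum(si^2)/s_total^2)
= (14/13) * (1 - 23.74/80.28)
alpha = 0.7585

0.7585


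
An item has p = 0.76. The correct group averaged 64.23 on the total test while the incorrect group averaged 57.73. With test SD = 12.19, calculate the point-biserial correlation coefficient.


q = 1 - p = 0.24
rpb = ((M1 - M0) / SD) * sqrt(p * q)
rpb = ((64.23 - 57.73) / 12.19) * sqrt(0.76 * 0.24)
rpb = 0.2277

0.2277


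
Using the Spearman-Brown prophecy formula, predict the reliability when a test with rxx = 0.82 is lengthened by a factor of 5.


r_new = (n * rxx) / (1 + (n-1) * rxx)
r_new = (5 * 0.82) / (1 + 4 * 0.82)
r_new = 4.1 / 4.28
r_new = 0.9579

0.9579


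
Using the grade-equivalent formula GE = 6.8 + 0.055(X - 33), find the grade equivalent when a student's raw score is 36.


raw - median = 36 - 33 = 3
slope * diff = 0.055 * 3 = 0.165
GE = 6.8 + 0.165
GE = 6.965

6.965


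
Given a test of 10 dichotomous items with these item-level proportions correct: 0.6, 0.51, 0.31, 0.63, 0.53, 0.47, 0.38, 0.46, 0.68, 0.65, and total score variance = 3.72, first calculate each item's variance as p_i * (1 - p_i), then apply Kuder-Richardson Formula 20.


For each item, compute p_i * q_i:
  Item 1: 0.6 * 0.4 = 0.24
  Item 2: 0.51 * 0.49 = 0.2499
  Item 3: 0.31 * 0.69 = 0.2139
  Item 4: 0.63 * 0.37 = 0.2331
  Item 5: 0.53 * 0.47 = 0.2491
  Item 6: 0.47 * 0.53 = 0.2491
  Item 7: 0.38 * 0.62 = 0.2356
  Item 8: 0.46 * 0.54 = 0.2484
  Item 9: 0.68 * 0.32 = 0.2176
  Item 10: 0.65 * 0.35 = 0.2275
Sum(p_i * q_i) = 0.24 + 0.2499 + 0.2139 + 0.2331 + 0.2491 + 0.2491 + 0.2356 + 0.2484 + 0.2176 + 0.2275 = 2.3642
KR-20 = (k/(k-1)) * (1 - Sum(p_i*q_i) / Var_total)
= (10/9) * (1 - 2.3642/3.72)
= 1.1111 * 0.3645
KR-20 = 0.405

0.405


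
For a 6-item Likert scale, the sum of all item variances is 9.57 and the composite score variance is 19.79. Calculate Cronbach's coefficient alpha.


alpha = (k/(k-1)) * (1 - sum(si^2)/s_total^2)
= (6/5) * (1 - 9.57/19.79)
alpha = 0.6197

0.6197


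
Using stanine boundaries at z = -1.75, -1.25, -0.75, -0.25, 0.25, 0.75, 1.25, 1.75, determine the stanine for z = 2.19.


Stanine boundaries: [-1.75, -1.25, -0.75, -0.25, 0.25, 0.75, 1.25, 1.75]
z = 2.19
Check each boundary:
  z >= -1.75 -> could be stanine 2
  z >= -1.25 -> could be stanine 3
  z >= -0.75 -> could be stanine 4
  z >= -0.25 -> could be stanine 5
  z >= 0.25 -> could be stanine 6
  z >= 0.75 -> could be stanine 7
  z >= 1.25 -> could be stanine 8
  z >= 1.75 -> could be stanine 9
Highest qualifying boundary gives stanine = 9

9


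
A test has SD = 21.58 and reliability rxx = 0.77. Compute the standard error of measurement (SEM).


SEM = SD * sqrt(1 - rxx)
SEM = 21.58 * sqrt(1 - 0.77)
SEM = 21.58 * sqrt(0.23) = 21.58 * 0.479583
SEM = 10.3494

10.3494


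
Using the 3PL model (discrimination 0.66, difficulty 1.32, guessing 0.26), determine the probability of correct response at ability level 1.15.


logit = 0.66*(1.15 - 1.32) = -0.1122
P* = 1/(1 + exp(--0.1122)) = 0.472
P = 0.26 + (1 - 0.26) * 0.472
P = 0.6093

0.6093


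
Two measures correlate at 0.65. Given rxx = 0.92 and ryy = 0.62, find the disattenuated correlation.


r_corrected = rxy / sqrt(rxx * ryy)
= 0.65 / sqrt(0.92 * 0.62)
= 0.65 / sqrt(0.5704)
= 0.65 / 0.755248
r_corrected = 0.8606

0.8606


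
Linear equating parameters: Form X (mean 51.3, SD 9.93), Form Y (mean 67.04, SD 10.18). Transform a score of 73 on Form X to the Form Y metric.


slope = SD_Y / SD_X = 10.18 / 9.93 ~ 1.0252
intercept = mean_Y - slope * mean_X = 67.04 - (10.18 / 9.93) * 51.3 ~ 14.4485
Y = slope * X + intercept. To avoid rounding drift from the rounded slope/intercept, evaluate the equivalent form Y = mean_Y + SD_Y * (X - mean_X) / SD_X at full precision:
Y = 67.04 + 10.18 * (73 - 51.3) / 9.93
Y = 67.04 + 10.18 * 21.7 / 9.93
Y = 67.04 + 220.906 / 9.93
Y = 67.04 + 22.2463
Y = 89.2863

89.2863


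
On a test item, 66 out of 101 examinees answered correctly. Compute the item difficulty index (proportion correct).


Item difficulty p = number correct / total examinees
p = 66 / 101
p = 0.6535

0.6535
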